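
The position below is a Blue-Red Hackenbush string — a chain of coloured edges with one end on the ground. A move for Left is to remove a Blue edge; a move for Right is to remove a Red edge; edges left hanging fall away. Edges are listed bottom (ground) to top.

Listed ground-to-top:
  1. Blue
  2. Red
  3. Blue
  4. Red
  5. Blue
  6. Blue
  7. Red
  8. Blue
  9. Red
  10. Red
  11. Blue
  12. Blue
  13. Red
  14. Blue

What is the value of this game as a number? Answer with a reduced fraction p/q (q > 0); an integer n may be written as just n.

5787/8192

Build value(s[:k]) for k = 1..14, string s = Blue Red Blue Red Blue Blue Red Blue Red Red Blue Blue Red Blue.
1 of 14 · B · max L 0 · min R +∞ -> 1
2 of 14 · BR · max L 0 · min R 1 -> 1/2
3 of 14 · BRB · max L 1/2 · min R 1 -> 3/4
4 of 14 · BRBR · max L 1/2 · min R 3/4 -> 5/8
5 of 14 · BRBRB · max L 5/8 · min R 3/4 -> 11/16
6 of 14 · BRBRBB · max L 11/16 · min R 3/4 -> 23/32
7 of 14 · BRBRBBR · max L 11/16 · min R 23/32 -> 45/64
8 of 14 · BRBRBBRB · max L 45/64 · min R 23/32 -> 91/128
9 of 14 · BRBRBBRBR · max L 45/64 · min R 91/128 -> 181/256
10 of 14 · BRBRBBRBRR · max L 45/64 · min R 181/256 -> 361/512
11 of 14 · BRBRBBRBRRB · max L 361/512 · min R 181/256 -> 723/1024
12 of 14 · BRBRBBRBRRBB · max L 723/1024 · min R 181/256 -> 1447/2048
13 of 14 · BRBRBBRBRRBBR · max L 723/1024 · min R 1447/2048 -> 2893/4096
14 of 14 · BRBRBBRBRRBBRB · max L 2893/4096 · min R 1447/2048 -> 5787/8192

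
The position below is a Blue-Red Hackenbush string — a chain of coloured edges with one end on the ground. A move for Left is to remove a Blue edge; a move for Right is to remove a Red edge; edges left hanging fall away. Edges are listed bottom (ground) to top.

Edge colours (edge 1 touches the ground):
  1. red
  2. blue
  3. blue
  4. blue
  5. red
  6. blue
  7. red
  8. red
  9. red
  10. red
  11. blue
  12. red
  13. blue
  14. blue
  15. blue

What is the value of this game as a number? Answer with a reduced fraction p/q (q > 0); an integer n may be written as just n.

Prefix values for red blue blue blue red blue red red red red blue red blue blue blue via {L|R} + simplicity:
G_1 [r]  L=[]  R=[0]  — -1
G_2 [rb]  L=[-1]  R=[0]  — -1/2
G_3 [rbb]  L=[-1 -1/2]  R=[0]  — -1/4
G_4 [rbbb]  L=[-1 -1/2 -1/4]  R=[0]  — -1/8
G_5 [rbbbr]  L=[-1 -1/2 -1/4]  R=[-1/8 0]  — -3/16
G_6 [rbbbrb]  L=[-1 -1/2 -1/4 -3/16]  R=[-1/8 0]  — -5/32
G_7 [rbbbrbr]  L=[-1 -1/2 -1/4 -3/16]  R=[-5/32 -1/8 0]  — -11/64
G_8 [rbbbrbrr]  L=[-1 -1/2 -1/4 -3/16]  R=[-11/64 -5/32 -1/8 0]  — -23/128
G_9 [rbbbrbrrr]  L=[-1 -1/2 -1/4 -3/16]  R=[-23/128 -11/64 -5/32 -1/8 0]  — -47/256
G_10 [rbbbrbrrrr]  L=[-1 -1/2 -1/4 -3/16]  R=[-47/256 -23/128 -11/64 -5/32 -1/8 0]  — -95/512
G_11 [rbbbrbrrrrb]  L=[-1 -1/2 -1/4 -3/16 -95/512]  R=[-47/256 -23/128 -11/64 -5/32 -1/8 0]  — -189/1024
G_12 [rbbbrbrrrrbr]  L=[-1 -1/2 -1/4 -3/16 -95/512]  R=[-189/1024 -47/256 -23/128 -11/64 -5/32 -1/8 0]  — -379/2048
G_13 [rbbbrbrrrrbrb]  L=[-1 -1/2 -1/4 -3/16 -95/512 -379/2048]  R=[-189/1024 -47/256 -23/128 -11/64 -5/32 -1/8 0]  — -757/4096
G_14 [rbbbrbrrrrbrbb]  L=[-1 -1/2 -1/4 -3/16 -95/512 -379/2048 -757/4096]  R=[-189/1024 -47/256 -23/128 -11/64 -5/32 -1/8 0]  — -1513/8192
G_15 [rbbbrbrrrrbrbbb]  L=[-1 -1/2 -1/4 -3/16 -95/512 -379/2048 -757/4096 -1513/8192]  R=[-189/1024 -47/256 -23/128 -11/64 -5/32 -1/8 0]  — -3025/16384

-3025/16384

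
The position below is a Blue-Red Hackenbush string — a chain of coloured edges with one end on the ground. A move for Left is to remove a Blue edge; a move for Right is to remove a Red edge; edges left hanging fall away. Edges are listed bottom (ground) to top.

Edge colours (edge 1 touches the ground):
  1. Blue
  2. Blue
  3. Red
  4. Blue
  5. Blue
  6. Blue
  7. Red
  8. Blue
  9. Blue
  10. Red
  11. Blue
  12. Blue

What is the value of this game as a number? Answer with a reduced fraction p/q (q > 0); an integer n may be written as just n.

1 of 12 · B · max L 0 · min R +∞ gives 1
2 of 12 · BB · max L 1 · min R +∞ gives 2
3 of 12 · BBR · max L 1 · min R 2 gives 3/2
4 of 12 · BBRB · max L 3/2 · min R 2 gives 7/4
5 of 12 · BBRBB · max L 7/4 · min R 2 gives 15/8
6 of 12 · BBRBBB · max L 15/8 · min R 2 gives 31/16
7 of 12 · BBRBBBR · max L 15/8 · min R 31/16 gives 61/32
8 of 12 · BBRBBBRB · max L 61/32 · min R 31/16 gives 123/64
9 of 12 · BBRBBBRBB · max L 123/64 · min R 31/16 gives 247/128
10 of 12 · BBRBBBRBBR · max L 123/64 · min R 247/128 gives 493/256
11 of 12 · BBRBBBRBBRB · max L 493/256 · min R 247/128 gives 987/512
12 of 12 · BBRBBBRBBRBB · max L 987/512 · min R 247/128 gives 1975/1024

1975/1024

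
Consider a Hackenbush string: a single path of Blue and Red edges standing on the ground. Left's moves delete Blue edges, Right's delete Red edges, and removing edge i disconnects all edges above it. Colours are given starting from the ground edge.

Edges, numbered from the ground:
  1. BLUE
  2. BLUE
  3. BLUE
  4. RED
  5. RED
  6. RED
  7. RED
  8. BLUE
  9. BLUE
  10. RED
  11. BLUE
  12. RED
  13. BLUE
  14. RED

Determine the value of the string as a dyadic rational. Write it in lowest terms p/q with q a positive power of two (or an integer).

4309/2048

Build value(s[:k]) for k = 1..14, string s = BLUE BLUE BLUE RED RED RED RED BLUE BLUE RED BLUE RED BLUE RED.
value(B) = { 0 | ∅ } ⇒ 1
value(BB) = { 0,1 | ∅ } ⇒ 2
value(BBB) = { 0,1,2 | ∅ } ⇒ 3
value(BBBR) = { 0,1,2 | 3 } ⇒ 5/2
value(BBBRR) = { 0,1,2 | 5/2,3 } ⇒ 9/4
value(BBBRRR) = { 0,1,2 | 9/4,5/2,3 } ⇒ 17/8
value(BBBRRRR) = { 0,1,2 | 17/8,9/4,5/2,3 } ⇒ 33/16
value(BBBRRRRB) = { 0,1,2,33/16 | 17/8,9/4,5/2,3 } ⇒ 67/32
value(BBBRRRRBB) = { 0,1,2,33/16,67/32 | 17/8,9/4,5/2,3 } ⇒ 135/64
value(BBBRRRRBBR) = { 0,1,2,33/16,67/32 | 135/64,17/8,9/4,5/2,3 } ⇒ 269/128
value(BBBRRRRBBRB) = { 0,1,2,33/16,67/32,269/128 | 135/64,17/8,9/4,5/2,3 } ⇒ 539/256
value(BBBRRRRBBRBR) = { 0,1,2,33/16,67/32,269/128 | 539/256,135/64,17/8,9/4,5/2,3 } ⇒ 1077/512
value(BBBRRRRBBRBRB) = { 0,1,2,33/16,67/32,269/128,1077/512 | 539/256,135/64,17/8,9/4,5/2,3 } ⇒ 2155/1024
value(BBBRRRRBBRBRBR) = { 0,1,2,33/16,67/32,269/128,1077/512 | 2155/1024,539/256,135/64,17/8,9/4,5/2,3 } ⇒ 4309/2048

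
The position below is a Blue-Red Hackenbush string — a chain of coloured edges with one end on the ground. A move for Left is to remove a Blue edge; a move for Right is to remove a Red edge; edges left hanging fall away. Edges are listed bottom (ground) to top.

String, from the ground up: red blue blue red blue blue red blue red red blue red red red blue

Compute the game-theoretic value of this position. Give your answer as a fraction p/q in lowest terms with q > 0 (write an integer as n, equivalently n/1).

Build value(s[:k]) for k = 1..15, string s = red blue blue red blue blue red blue red red blue red red red blue.
value(r) = { ∅ | 0 } -> -1
value(rb) = { -1 | 0 } -> -1/2
value(rbb) = { -1 -1/2 | 0 } -> -1/4
value(rbbr) = { -1 -1/2 | -1/4 0 } -> -3/8
value(rbbrb) = { -1 -1/2 -3/8 | -1/4 0 } -> -5/16
value(rbbrbb) = { -1 -1/2 -3/8 -5/16 | -1/4 0 } -> -9/32
value(rbbrbbr) = { -1 -1/2 -3/8 -5/16 | -9/32 -1/4 0 } -> -19/64
value(rbbrbbrb) = { -1 -1/2 -3/8 -5/16 -19/64 | -9/32 -1/4 0 } -> -37/128
value(rbbrbbrbr) = { -1 -1/2 -3/8 -5/16 -19/64 | -37/128 -9/32 -1/4 0 } -> -75/256
value(rbbrbbrbrr) = { -1 -1/2 -3/8 -5/16 -19/64 | -75/256 -37/128 -9/32 -1/4 0 } -> -151/512
value(rbbrbbrbrrb) = { -1 -1/2 -3/8 -5/16 -19/64 -151/512 | -75/256 -37/128 -9/32 -1/4 0 } -> -301/1024
value(rbbrbbrbrrbr) = { -1 -1/2 -3/8 -5/16 -19/64 -151/512 | -301/1024 -75/256 -37/128 -9/32 -1/4 0 } -> -603/2048
value(rbbrbbrbrrbrr) = { -1 -1/2 -3/8 -5/16 -19/64 -151/512 | -603/2048 -301/1024 -75/256 -37/128 -9/32 -1/4 0 } -> -1207/4096
value(rbbrbbrbrrbrrr) = { -1 -1/2 -3/8 -5/16 -19/64 -151/512 | -1207/4096 -603/2048 -301/1024 -75/256 -37/128 -9/32 -1/4 0 } -> -2415/8192
value(rbbrbbrbrrbrrrb) = { -1 -1/2 -3/8 -5/16 -19/64 -151/512 -2415/8192 | -1207/4096 -603/2048 -301/1024 -75/256 -37/128 -9/32 -1/4 0 } -> -4829/16384

-4829/16384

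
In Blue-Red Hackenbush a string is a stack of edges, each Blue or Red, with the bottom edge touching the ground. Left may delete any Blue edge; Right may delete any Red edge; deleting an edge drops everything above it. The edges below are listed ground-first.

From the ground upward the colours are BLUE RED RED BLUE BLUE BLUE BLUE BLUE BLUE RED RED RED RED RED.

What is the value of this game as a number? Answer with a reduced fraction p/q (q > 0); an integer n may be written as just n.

Prefix values for BLUE RED RED BLUE BLUE BLUE BLUE BLUE BLUE RED RED RED RED RED via {L|R} + simplicity:
step 1: add BLUE to get B; options L={ 0 } R={ · } ⇒ 1
step 2: add RED to get BR; options L={ 0 } R={ 1 } ⇒ 1/2
step 3: add RED to get BRR; options L={ 0 } R={ 1/2; 1 } ⇒ 1/4
step 4: add BLUE to get BRRB; options L={ 0; 1/4 } R={ 1/2; 1 } ⇒ 3/8
step 5: add BLUE to get BRRBB; options L={ 0; 1/4; 3/8 } R={ 1/2; 1 } ⇒ 7/16
step 6: add BLUE to get BRRBBB; options L={ 0; 1/4; 3/8; 7/16 } R={ 1/2; 1 } ⇒ 15/32
step 7: add BLUE to get BRRBBBB; options L={ 0; 1/4; 3/8; 7/16; 15/32 } R={ 1/2; 1 } ⇒ 31/64
step 8: add BLUE to get BRRBBBBB; options L={ 0; 1/4; 3/8; 7/16; 15/32; 31/64 } R={ 1/2; 1 } ⇒ 63/128
step 9: add BLUE to get BRRBBBBBB; options L={ 0; 1/4; 3/8; 7/16; 15/32; 31/64; 63/128 } R={ 1/2; 1 } ⇒ 127/256
step 10: add RED to get BRRBBBBBBR; options L={ 0; 1/4; 3/8; 7/16; 15/32; 31/64; 63/128 } R={ 127/256; 1/2; 1 } ⇒ 253/512
step 11: add RED to get BRRBBBBBBRR; options L={ 0; 1/4; 3/8; 7/16; 15/32; 31/64; 63/128 } R={ 253/512; 127/256; 1/2; 1 } ⇒ 505/1024
step 12: add RED to get BRRBBBBBBRRR; options L={ 0; 1/4; 3/8; 7/16; 15/32; 31/64; 63/128 } R={ 505/1024; 253/512; 127/256; 1/2; 1 } ⇒ 1009/2048
step 13: add RED to get BRRBBBBBBRRRR; options L={ 0; 1/4; 3/8; 7/16; 15/32; 31/64; 63/128 } R={ 1009/2048; 505/1024; 253/512; 127/256; 1/2; 1 } ⇒ 2017/4096
step 14: add RED to get BRRBBBBBBRRRRR; options L={ 0; 1/4; 3/8; 7/16; 15/32; 31/64; 63/128 } R={ 2017/4096; 1009/2048; 505/1024; 253/512; 127/256; 1/2; 1 } ⇒ 4033/8192

4033/8192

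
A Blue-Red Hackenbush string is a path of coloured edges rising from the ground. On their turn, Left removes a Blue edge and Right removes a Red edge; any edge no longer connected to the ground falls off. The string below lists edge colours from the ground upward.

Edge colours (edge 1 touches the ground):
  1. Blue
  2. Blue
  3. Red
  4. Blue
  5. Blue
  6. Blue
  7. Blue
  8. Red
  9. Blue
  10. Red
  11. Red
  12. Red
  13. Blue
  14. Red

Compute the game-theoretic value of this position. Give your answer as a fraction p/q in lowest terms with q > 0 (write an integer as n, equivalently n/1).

v(B) = { 0 | ∅ } -> 1
v(BB) = { 0,1 | ∅ } -> 2
v(BBR) = { 0,1 | 2 } -> 3/2
v(BBRB) = { 0,1,3/2 | 2 } -> 7/4
v(BBRBB) = { 0,1,3/2,7/4 | 2 } -> 15/8
v(BBRBBB) = { 0,1,3/2,7/4,15/8 | 2 } -> 31/16
v(BBRBBBB) = { 0,1,3/2,7/4,15/8,31/16 | 2 } -> 63/32
v(BBRBBBBR) = { 0,1,3/2,7/4,15/8,31/16 | 63/32,2 } -> 125/64
v(BBRBBBBRB) = { 0,1,3/2,7/4,15/8,31/16,125/64 | 63/32,2 } -> 251/128
v(BBRBBBBRBR) = { 0,1,3/2,7/4,15/8,31/16,125/64 | 251/128,63/32,2 } -> 501/256
v(BBRBBBBRBRR) = { 0,1,3/2,7/4,15/8,31/16,125/64 | 501/256,251/128,63/32,2 } -> 1001/512
v(BBRBBBBRBRRR) = { 0,1,3/2,7/4,15/8,31/16,125/64 | 1001/512,501/256,251/128,63/32,2 } -> 2001/1024
v(BBRBBBBRBRRRB) = { 0,1,3/2,7/4,15/8,31/16,125/64,2001/1024 | 1001/512,501/256,251/128,63/32,2 } -> 4003/2048
v(BBRBBBBRBRRRBR) = { 0,1,3/2,7/4,15/8,31/16,125/64,2001/1024 | 4003/2048,1001/512,501/256,251/128,63/32,2 } -> 8005/4096

8005/4096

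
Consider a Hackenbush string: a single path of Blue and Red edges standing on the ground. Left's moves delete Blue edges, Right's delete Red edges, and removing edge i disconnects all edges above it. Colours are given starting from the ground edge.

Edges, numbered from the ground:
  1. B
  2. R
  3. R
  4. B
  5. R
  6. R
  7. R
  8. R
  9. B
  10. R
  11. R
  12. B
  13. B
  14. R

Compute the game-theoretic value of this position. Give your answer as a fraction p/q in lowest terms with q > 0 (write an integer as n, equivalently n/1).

2125/8192

Prefix values for B R R B R R R R B R R B B R via {L|R} + simplicity:
g_1 [B]  L=[0]  R=[—]  so 1
g_2 [BR]  L=[0]  R=[1]  so 1/2
g_3 [BRR]  L=[0]  R=[1/2, 1]  so 1/4
g_4 [BRRB]  L=[0, 1/4]  R=[1/2, 1]  so 3/8
g_5 [BRRBR]  L=[0, 1/4]  R=[3/8, 1/2, 1]  so 5/16
g_6 [BRRBRR]  L=[0, 1/4]  R=[5/16, 3/8, 1/2, 1]  so 9/32
g_7 [BRRBRRR]  L=[0, 1/4]  R=[9/32, 5/16, 3/8, 1/2, 1]  so 17/64
g_8 [BRRBRRRR]  L=[0, 1/4]  R=[17/64, 9/32, 5/16, 3/8, 1/2, 1]  so 33/128
g_9 [BRRBRRRRB]  L=[0, 1/4, 33/128]  R=[17/64, 9/32, 5/16, 3/8, 1/2, 1]  so 67/256
g_10 [BRRBRRRRBR]  L=[0, 1/4, 33/128]  R=[67/256, 17/64, 9/32, 5/16, 3/8, 1/2, 1]  so 133/512
g_11 [BRRBRRRRBRR]  L=[0, 1/4, 33/128]  R=[133/512, 67/256, 17/64, 9/32, 5/16, 3/8, 1/2, 1]  so 265/1024
g_12 [BRRBRRRRBRRB]  L=[0, 1/4, 33/128, 265/1024]  R=[133/512, 67/256, 17/64, 9/32, 5/16, 3/8, 1/2, 1]  so 531/2048
g_13 [BRRBRRRRBRRBB]  L=[0, 1/4, 33/128, 265/1024, 531/2048]  R=[133/512, 67/256, 17/64, 9/32, 5/16, 3/8, 1/2, 1]  so 1063/4096
g_14 [BRRBRRRRBRRBBR]  L=[0, 1/4, 33/128, 265/1024, 531/2048]  R=[1063/4096, 133/512, 67/256, 17/64, 9/32, 5/16, 3/8, 1/2, 1]  so 2125/8192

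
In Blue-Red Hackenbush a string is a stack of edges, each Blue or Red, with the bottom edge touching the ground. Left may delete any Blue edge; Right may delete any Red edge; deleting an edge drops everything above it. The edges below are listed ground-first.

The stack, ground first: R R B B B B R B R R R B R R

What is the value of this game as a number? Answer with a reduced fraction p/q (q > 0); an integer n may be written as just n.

-4471/4096

Prefix values for R R B B B B R B R R R B R R via {L|R} + simplicity:
edge 1 of 14 (R): { none | 0 } ⇒ -1
edge 2 of 14 (R): { none | -1 0 } ⇒ -2
edge 3 of 14 (B): { -2 | -1 0 } ⇒ -3/2
edge 4 of 14 (B): { -2 -3/2 | -1 0 } ⇒ -5/4
edge 5 of 14 (B): { -2 -3/2 -5/4 | -1 0 } ⇒ -9/8
edge 6 of 14 (B): { -2 -3/2 -5/4 -9/8 | -1 0 } ⇒ -17/16
edge 7 of 14 (R): { -2 -3/2 -5/4 -9/8 | -17/16 -1 0 } ⇒ -35/32
edge 8 of 14 (B): { -2 -3/2 -5/4 -9/8 -35/32 | -17/16 -1 0 } ⇒ -69/64
edge 9 of 14 (R): { -2 -3/2 -5/4 -9/8 -35/32 | -69/64 -17/16 -1 0 } ⇒ -139/128
edge 10 of 14 (R): { -2 -3/2 -5/4 -9/8 -35/32 | -139/128 -69/64 -17/16 -1 0 } ⇒ -279/256
edge 11 of 14 (R): { -2 -3/2 -5/4 -9/8 -35/32 | -279/256 -139/128 -69/64 -17/16 -1 0 } ⇒ -559/512
edge 12 of 14 (B): { -2 -3/2 -5/4 -9/8 -35/32 -559/512 | -279/256 -139/128 -69/64 -17/16 -1 0 } ⇒ -1117/1024
edge 13 of 14 (R): { -2 -3/2 -5/4 -9/8 -35/32 -559/512 | -1117/1024 -279/256 -139/128 -69/64 -17/16 -1 0 } ⇒ -2235/2048
edge 14 of 14 (R): { -2 -3/2 -5/4 -9/8 -35/32 -559/512 | -2235/2048 -1117/1024 -279/256 -139/128 -69/64 -17/16 -1 0 } ⇒ -4471/4096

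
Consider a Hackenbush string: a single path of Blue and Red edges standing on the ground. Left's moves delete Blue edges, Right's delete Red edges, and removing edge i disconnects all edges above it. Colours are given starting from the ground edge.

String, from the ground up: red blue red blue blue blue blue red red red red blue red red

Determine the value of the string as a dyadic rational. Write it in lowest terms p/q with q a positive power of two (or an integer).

Build value(s[:k]) for k = 1..14, string s = red blue red blue blue blue blue red red red red blue red red.
1 of 14 · r · max L −∞ · min R 0 ⇒ -1
2 of 14 · rb · max L -1 · min R 0 ⇒ -1/2
3 of 14 · rbr · max L -1 · min R -1/2 ⇒ -3/4
4 of 14 · rbrb · max L -3/4 · min R -1/2 ⇒ -5/8
5 of 14 · rbrbb · max L -5/8 · min R -1/2 ⇒ -9/16
6 of 14 · rbrbbb · max L -9/16 · min R -1/2 ⇒ -17/32
7 of 14 · rbrbbbb · max L -17/32 · min R -1/2 ⇒ -33/64
8 of 14 · rbrbbbbr · max L -17/32 · min R -33/64 ⇒ -67/128
9 of 14 · rbrbbbbrr · max L -17/32 · min R -67/128 ⇒ -135/256
10 of 14 · rbrbbbbrrr · max L -17/32 · min R -135/256 ⇒ -271/512
11 of 14 · rbrbbbbrrrr · max L -17/32 · min R -271/512 ⇒ -543/1024
12 of 14 · rbrbbbbrrrrb · max L -543/1024 · min R -271/512 ⇒ -1085/2048
13 of 14 · rbrbbbbrrrrbr · max L -543/1024 · min R -1085/2048 ⇒ -2171/4096
14 of 14 · rbrbbbbrrrrbrr · max L -543/1024 · min R -2171/4096 ⇒ -4343/8192

-4343/8192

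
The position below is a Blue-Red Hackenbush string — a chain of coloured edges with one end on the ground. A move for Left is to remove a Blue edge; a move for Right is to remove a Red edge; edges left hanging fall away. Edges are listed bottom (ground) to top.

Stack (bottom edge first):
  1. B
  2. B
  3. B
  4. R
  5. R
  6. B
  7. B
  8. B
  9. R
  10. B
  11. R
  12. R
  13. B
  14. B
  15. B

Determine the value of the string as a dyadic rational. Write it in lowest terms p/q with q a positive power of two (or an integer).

Prefix values for B B B R R B B B R B R R B B B via {L|R} + simplicity:
G_1 [B]  L=[0]  R=[·]  → 1
G_2 [BB]  L=[0, 1]  R=[·]  → 2
G_3 [BBB]  L=[0, 1, 2]  R=[·]  → 3
G_4 [BBBR]  L=[0, 1, 2]  R=[3]  → 5/2
G_5 [BBBRR]  L=[0, 1, 2]  R=[5/2, 3]  → 9/4
G_6 [BBBRRB]  L=[0, 1, 2, 9/4]  R=[5/2, 3]  → 19/8
G_7 [BBBRRBB]  L=[0, 1, 2, 9/4, 19/8]  R=[5/2, 3]  → 39/16
G_8 [BBBRRBBB]  L=[0, 1, 2, 9/4, 19/8, 39/16]  R=[5/2, 3]  → 79/32
G_9 [BBBRRBBBR]  L=[0, 1, 2, 9/4, 19/8, 39/16]  R=[79/32, 5/2, 3]  → 157/64
G_10 [BBBRRBBBRB]  L=[0, 1, 2, 9/4, 19/8, 39/16, 157/64]  R=[79/32, 5/2, 3]  → 315/128
G_11 [BBBRRBBBRBR]  L=[0, 1, 2, 9/4, 19/8, 39/16, 157/64]  R=[315/128, 79/32, 5/2, 3]  → 629/256
G_12 [BBBRRBBBRBRR]  L=[0, 1, 2, 9/4, 19/8, 39/16, 157/64]  R=[629/256, 315/128, 79/32, 5/2, 3]  → 1257/512
G_13 [BBBRRBBBRBRRB]  L=[0, 1, 2, 9/4, 19/8, 39/16, 157/64, 1257/512]  R=[629/256, 315/128, 79/32, 5/2, 3]  → 2515/1024
G_14 [BBBRRBBBRBRRBB]  L=[0, 1, 2, 9/4, 19/8, 39/16, 157/64, 1257/512, 2515/1024]  R=[629/256, 315/128, 79/32, 5/2, 3]  → 5031/2048
G_15 [BBBRRBBBRBRRBBB]  L=[0, 1, 2, 9/4, 19/8, 39/16, 157/64, 1257/512, 2515/1024, 5031/2048]  R=[629/256, 315/128, 79/32, 5/2, 3]  → 10063/4096

10063/4096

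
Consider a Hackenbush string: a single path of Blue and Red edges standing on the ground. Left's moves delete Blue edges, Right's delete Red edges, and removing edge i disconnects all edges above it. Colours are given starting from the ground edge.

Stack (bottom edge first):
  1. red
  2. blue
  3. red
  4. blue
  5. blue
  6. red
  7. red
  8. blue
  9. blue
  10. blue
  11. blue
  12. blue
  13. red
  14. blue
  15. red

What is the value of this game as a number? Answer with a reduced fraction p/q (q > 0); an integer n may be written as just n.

Recurse on prefixes of the 15-edge string red blue red blue blue red red blue blue blue blue blue red blue red:
edge 1 of 15 (red): {  | 0 } gives -1
edge 2 of 15 (blue): { -1 | 0 } gives -1/2
edge 3 of 15 (red): { -1 | -1/2 0 } gives -3/4
edge 4 of 15 (blue): { -1 -3/4 | -1/2 0 } gives -5/8
edge 5 of 15 (blue): { -1 -3/4 -5/8 | -1/2 0 } gives -9/16
edge 6 of 15 (red): { -1 -3/4 -5/8 | -9/16 -1/2 0 } gives -19/32
edge 7 of 15 (red): { -1 -3/4 -5/8 | -19/32 -9/16 -1/2 0 } gives -39/64
edge 8 of 15 (blue): { -1 -3/4 -5/8 -39/64 | -19/32 -9/16 -1/2 0 } gives -77/128
edge 9 of 15 (blue): { -1 -3/4 -5/8 -39/64 -77/128 | -19/32 -9/16 -1/2 0 } gives -153/256
edge 10 of 15 (blue): { -1 -3/4 -5/8 -39/64 -77/128 -153/256 | -19/32 -9/16 -1/2 0 } gives -305/512
edge 11 of 15 (blue): { -1 -3/4 -5/8 -39/64 -77/128 -153/256 -305/512 | -19/32 -9/16 -1/2 0 } gives -609/1024
edge 12 of 15 (blue): { -1 -3/4 -5/8 -39/64 -77/128 -153/256 -305/512 -609/1024 | -19/32 -9/16 -1/2 0 } gives -1217/2048
edge 13 of 15 (red): { -1 -3/4 -5/8 -39/64 -77/128 -153/256 -305/512 -609/1024 | -1217/2048 -19/32 -9/16 -1/2 0 } gives -2435/4096
edge 14 of 15 (blue): { -1 -3/4 -5/8 -39/64 -77/128 -153/256 -305/512 -609/1024 -2435/4096 | -1217/2048 -19/32 -9/16 -1/2 0 } gives -4869/8192
edge 15 of 15 (red): { -1 -3/4 -5/8 -39/64 -77/128 -153/256 -305/512 -609/1024 -2435/4096 | -4869/8192 -1217/2048 -19/32 -9/16 -1/2 0 } gives -9739/16384

-9739/16384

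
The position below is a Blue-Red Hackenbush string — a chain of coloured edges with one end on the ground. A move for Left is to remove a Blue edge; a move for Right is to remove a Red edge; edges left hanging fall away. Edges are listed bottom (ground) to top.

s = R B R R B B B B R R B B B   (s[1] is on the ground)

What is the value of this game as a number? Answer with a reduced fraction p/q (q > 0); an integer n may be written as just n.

Recurse on prefixes of the 13-edge string R B R R B B B B R R B B B:
edge 1 of 13 (R): { none | 0 } => -1
edge 2 of 13 (B): { -1 | 0 } => -1/2
edge 3 of 13 (R): { -1 | -1/2 0 } => -3/4
edge 4 of 13 (R): { -1 | -3/4 -1/2 0 } => -7/8
edge 5 of 13 (B): { -1 -7/8 | -3/4 -1/2 0 } => -13/16
edge 6 of 13 (B): { -1 -7/8 -13/16 | -3/4 -1/2 0 } => -25/32
edge 7 of 13 (B): { -1 -7/8 -13/16 -25/32 | -3/4 -1/2 0 } => -49/64
edge 8 of 13 (B): { -1 -7/8 -13/16 -25/32 -49/64 | -3/4 -1/2 0 } => -97/128
edge 9 of 13 (R): { -1 -7/8 -13/16 -25/32 -49/64 | -97/128 -3/4 -1/2 0 } => -195/256
edge 10 of 13 (R): { -1 -7/8 -13/16 -25/32 -49/64 | -195/256 -97/128 -3/4 -1/2 0 } => -391/512
edge 11 of 13 (B): { -1 -7/8 -13/16 -25/32 -49/64 -391/512 | -195/256 -97/128 -3/4 -1/2 0 } => -781/1024
edge 12 of 13 (B): { -1 -7/8 -13/16 -25/32 -49/64 -391/512 -781/1024 | -195/256 -97/128 -3/4 -1/2 0 } => -1561/2048
edge 13 of 13 (B): { -1 -7/8 -13/16 -25/32 -49/64 -391/512 -781/1024 -1561/2048 | -195/256 -97/128 -3/4 -1/2 0 } => -3121/4096

-3121/4096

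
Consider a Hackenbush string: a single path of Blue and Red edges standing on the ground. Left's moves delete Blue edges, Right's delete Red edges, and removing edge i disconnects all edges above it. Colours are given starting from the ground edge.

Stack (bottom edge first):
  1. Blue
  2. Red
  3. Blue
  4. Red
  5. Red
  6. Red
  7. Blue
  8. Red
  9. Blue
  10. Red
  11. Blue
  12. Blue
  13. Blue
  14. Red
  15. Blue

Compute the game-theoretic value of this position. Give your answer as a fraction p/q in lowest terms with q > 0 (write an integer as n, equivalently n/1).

8891/16384

edge 1 of 15 (Blue): { 0 | · } -> 1
edge 2 of 15 (Red): { 0 | 1 } -> 1/2
edge 3 of 15 (Blue): { 0,1/2 | 1 } -> 3/4
edge 4 of 15 (Red): { 0,1/2 | 3/4,1 } -> 5/8
edge 5 of 15 (Red): { 0,1/2 | 5/8,3/4,1 } -> 9/16
edge 6 of 15 (Red): { 0,1/2 | 9/16,5/8,3/4,1 } -> 17/32
edge 7 of 15 (Blue): { 0,1/2,17/32 | 9/16,5/8,3/4,1 } -> 35/64
edge 8 of 15 (Red): { 0,1/2,17/32 | 35/64,9/16,5/8,3/4,1 } -> 69/128
edge 9 of 15 (Blue): { 0,1/2,17/32,69/128 | 35/64,9/16,5/8,3/4,1 } -> 139/256
edge 10 of 15 (Red): { 0,1/2,17/32,69/128 | 139/256,35/64,9/16,5/8,3/4,1 } -> 277/512
edge 11 of 15 (Blue): { 0,1/2,17/32,69/128,277/512 | 139/256,35/64,9/16,5/8,3/4,1 } -> 555/1024
edge 12 of 15 (Blue): { 0,1/2,17/32,69/128,277/512,555/1024 | 139/256,35/64,9/16,5/8,3/4,1 } -> 1111/2048
edge 13 of 15 (Blue): { 0,1/2,17/32,69/128,277/512,555/1024,1111/2048 | 139/256,35/64,9/16,5/8,3/4,1 } -> 2223/4096
edge 14 of 15 (Red): { 0,1/2,17/32,69/128,277/512,555/1024,1111/2048 | 2223/4096,139/256,35/64,9/16,5/8,3/4,1 } -> 4445/8192
edge 15 of 15 (Blue): { 0,1/2,17/32,69/128,277/512,555/1024,1111/2048,4445/8192 | 2223/4096,139/256,35/64,9/16,5/8,3/4,1 } -> 8891/16384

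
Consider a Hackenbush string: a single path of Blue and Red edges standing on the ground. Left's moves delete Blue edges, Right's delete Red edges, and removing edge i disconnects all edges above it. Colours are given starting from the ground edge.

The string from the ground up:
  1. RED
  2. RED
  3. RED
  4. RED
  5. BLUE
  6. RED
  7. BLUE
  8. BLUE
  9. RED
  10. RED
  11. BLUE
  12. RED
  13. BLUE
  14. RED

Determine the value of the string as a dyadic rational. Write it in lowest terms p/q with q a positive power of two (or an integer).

step 1: add RED to get R; options L={ (no moves) } R={ 0 } ⇒ -1
step 2: add RED to get RR; options L={ (no moves) } R={ -1,0 } ⇒ -2
step 3: add RED to get RRR; options L={ (no moves) } R={ -2,-1,0 } ⇒ -3
step 4: add RED to get RRRR; options L={ (no moves) } R={ -3,-2,-1,0 } ⇒ -4
step 5: add BLUE to get RRRRB; options L={ -4 } R={ -3,-2,-1,0 } ⇒ -7/2
step 6: add RED to get RRRRBR; options L={ -4 } R={ -7/2,-3,-2,-1,0 } ⇒ -15/4
step 7: add BLUE to get RRRRBRB; options L={ -4,-15/4 } R={ -7/2,-3,-2,-1,0 } ⇒ -29/8
step 8: add BLUE to get RRRRBRBB; options L={ -4,-15/4,-29/8 } R={ -7/2,-3,-2,-1,0 } ⇒ -57/16
step 9: add RED to get RRRRBRBBR; options L={ -4,-15/4,-29/8 } R={ -57/16,-7/2,-3,-2,-1,0 } ⇒ -115/32
step 10: add RED to get RRRRBRBBRR; options L={ -4,-15/4,-29/8 } R={ -115/32,-57/16,-7/2,-3,-2,-1,0 } ⇒ -231/64
step 11: add BLUE to get RRRRBRBBRRB; options L={ -4,-15/4,-29/8,-231/64 } R={ -115/32,-57/16,-7/2,-3,-2,-1,0 } ⇒ -461/128
step 12: add RED to get RRRRBRBBRRBR; options L={ -4,-15/4,-29/8,-231/64 } R={ -461/128,-115/32,-57/16,-7/2,-3,-2,-1,0 } ⇒ -923/256
step 13: add BLUE to get RRRRBRBBRRBRB; options L={ -4,-15/4,-29/8,-231/64,-923/256 } R={ -461/128,-115/32,-57/16,-7/2,-3,-2,-1,0 } ⇒ -1845/512
step 14: add RED to get RRRRBRBBRRBRBR; options L={ -4,-15/4,-29/8,-231/64,-923/256 } R={ -1845/512,-461/128,-115/32,-57/16,-7/2,-3,-2,-1,0 } ⇒ -3691/1024

-3691/1024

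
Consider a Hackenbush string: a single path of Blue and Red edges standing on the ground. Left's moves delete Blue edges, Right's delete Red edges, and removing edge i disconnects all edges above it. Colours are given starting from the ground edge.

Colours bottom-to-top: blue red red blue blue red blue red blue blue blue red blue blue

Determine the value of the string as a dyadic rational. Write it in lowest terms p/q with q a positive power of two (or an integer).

Prefix values for blue red red blue blue red blue red blue blue blue red blue blue via {L|R} + simplicity:
b: Left { 0 }, Right { · } ⇒ simplest 1
br: Left { 0 }, Right { 1 } ⇒ simplest 1/2
brr: Left { 0 }, Right { 1/2 1 } ⇒ simplest 1/4
brrb: Left { 0 1/4 }, Right { 1/2 1 } ⇒ simplest 3/8
brrbb: Left { 0 1/4 3/8 }, Right { 1/2 1 } ⇒ simplest 7/16
brrbbr: Left { 0 1/4 3/8 }, Right { 7/16 1/2 1 } ⇒ simplest 13/32
brrbbrb: Left { 0 1/4 3/8 13/32 }, Right { 7/16 1/2 1 } ⇒ simplest 27/64
brrbbrbr: Left { 0 1/4 3/8 13/32 }, Right { 27/64 7/16 1/2 1 } ⇒ simplest 53/128
brrbbrbrb: Left { 0 1/4 3/8 13/32 53/128 }, Right { 27/64 7/16 1/2 1 } ⇒ simplest 107/256
brrbbrbrbb: Left { 0 1/4 3/8 13/32 53/128 107/256 }, Right { 27/64 7/16 1/2 1 } ⇒ simplest 215/512
brrbbrbrbbb: Left { 0 1/4 3/8 13/32 53/128 107/256 215/512 }, Right { 27/64 7/16 1/2 1 } ⇒ simplest 431/1024
brrbbrbrbbbr: Left { 0 1/4 3/8 13/32 53/128 107/256 215/512 }, Right { 431/1024 27/64 7/16 1/2 1 } ⇒ simplest 861/2048
brrbbrbrbbbrb: Left { 0 1/4 3/8 13/32 53/128 107/256 215/512 861/2048 }, Right { 431/1024 27/64 7/16 1/2 1 } ⇒ simplest 1723/4096
brrbbrbrbbbrbb: Left { 0 1/4 3/8 13/32 53/128 107/256 215/512 861/2048 1723/4096 }, Right { 431/1024 27/64 7/16 1/2 1 } ⇒ simplest 3447/8192

3447/8192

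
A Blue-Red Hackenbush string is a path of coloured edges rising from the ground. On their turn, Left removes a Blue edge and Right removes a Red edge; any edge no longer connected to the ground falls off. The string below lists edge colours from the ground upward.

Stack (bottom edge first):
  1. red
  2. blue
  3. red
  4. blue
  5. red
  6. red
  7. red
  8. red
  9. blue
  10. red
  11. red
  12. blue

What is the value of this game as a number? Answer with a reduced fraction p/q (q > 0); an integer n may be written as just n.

Recurse on prefixes of the 12-edge string red blue red blue red red red red blue red red blue:
g_1 [r]  L=[—]  R=[0]  -> -1
g_2 [rb]  L=[-1]  R=[0]  -> -1/2
g_3 [rbr]  L=[-1]  R=[-1/2, 0]  -> -3/4
g_4 [rbrb]  L=[-1, -3/4]  R=[-1/2, 0]  -> -5/8
g_5 [rbrbr]  L=[-1, -3/4]  R=[-5/8, -1/2, 0]  -> -11/16
g_6 [rbrbrr]  L=[-1, -3/4]  R=[-11/16, -5/8, -1/2, 0]  -> -23/32
g_7 [rbrbrrr]  L=[-1, -3/4]  R=[-23/32, -11/16, -5/8, -1/2, 0]  -> -47/64
g_8 [rbrbrrrr]  L=[-1, -3/4]  R=[-47/64, -23/32, -11/16, -5/8, -1/2, 0]  -> -95/128
g_9 [rbrbrrrrb]  L=[-1, -3/4, -95/128]  R=[-47/64, -23/32, -11/16, -5/8, -1/2, 0]  -> -189/256
g_10 [rbrbrrrrbr]  L=[-1, -3/4, -95/128]  R=[-189/256, -47/64, -23/32, -11/16, -5/8, -1/2, 0]  -> -379/512
g_11 [rbrbrrrrbrr]  L=[-1, -3/4, -95/128]  R=[-379/512, -189/256, -47/64, -23/32, -11/16, -5/8, -1/2, 0]  -> -759/1024
g_12 [rbrbrrrrbrrb]  L=[-1, -3/4, -95/128, -759/1024]  R=[-379/512, -189/256, -47/64, -23/32, -11/16, -5/8, -1/2, 0]  -> -1517/2048

-1517/2048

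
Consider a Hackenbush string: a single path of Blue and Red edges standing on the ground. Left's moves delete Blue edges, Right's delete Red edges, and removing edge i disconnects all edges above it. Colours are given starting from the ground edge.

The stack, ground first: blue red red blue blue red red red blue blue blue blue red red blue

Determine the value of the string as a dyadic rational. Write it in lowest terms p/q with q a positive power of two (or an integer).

6387/16384

G(b) = { 0 | · } so 1
G(br) = { 0 | 1 } so 1/2
G(brr) = { 0 | 1/2; 1 } so 1/4
G(brrb) = { 0; 1/4 | 1/2; 1 } so 3/8
G(brrbb) = { 0; 1/4; 3/8 | 1/2; 1 } so 7/16
G(brrbbr) = { 0; 1/4; 3/8 | 7/16; 1/2; 1 } so 13/32
G(brrbbrr) = { 0; 1/4; 3/8 | 13/32; 7/16; 1/2; 1 } so 25/64
G(brrbbrrr) = { 0; 1/4; 3/8 | 25/64; 13/32; 7/16; 1/2; 1 } so 49/128
G(brrbbrrrb) = { 0; 1/4; 3/8; 49/128 | 25/64; 13/32; 7/16; 1/2; 1 } so 99/256
G(brrbbrrrbb) = { 0; 1/4; 3/8; 49/128; 99/256 | 25/64; 13/32; 7/16; 1/2; 1 } so 199/512
G(brrbbrrrbbb) = { 0; 1/4; 3/8; 49/128; 99/256; 199/512 | 25/64; 13/32; 7/16; 1/2; 1 } so 399/1024
G(brrbbrrrbbbb) = { 0; 1/4; 3/8; 49/128; 99/256; 199/512; 399/1024 | 25/64; 13/32; 7/16; 1/2; 1 } so 799/2048
G(brrbbrrrbbbbr) = { 0; 1/4; 3/8; 49/128; 99/256; 199/512; 399/1024 | 799/2048; 25/64; 13/32; 7/16; 1/2; 1 } so 1597/4096
G(brrbbrrrbbbbrr) = { 0; 1/4; 3/8; 49/128; 99/256; 199/512; 399/1024 | 1597/4096; 799/2048; 25/64; 13/32; 7/16; 1/2; 1 } so 3193/8192
G(brrbbrrrbbbbrrb) = { 0; 1/4; 3/8; 49/128; 99/256; 199/512; 399/1024; 3193/8192 | 1597/4096; 799/2048; 25/64; 13/32; 7/16; 1/2; 1 } so 6387/16384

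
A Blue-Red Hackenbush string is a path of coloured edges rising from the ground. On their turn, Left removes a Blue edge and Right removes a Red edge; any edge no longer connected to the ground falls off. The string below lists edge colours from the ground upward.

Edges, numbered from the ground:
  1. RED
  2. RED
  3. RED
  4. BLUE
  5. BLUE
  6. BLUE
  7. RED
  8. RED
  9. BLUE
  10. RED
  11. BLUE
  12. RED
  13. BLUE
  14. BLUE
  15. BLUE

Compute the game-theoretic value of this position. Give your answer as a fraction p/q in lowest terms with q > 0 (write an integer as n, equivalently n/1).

Build g(s[:k]) for k = 1..15, string s = RED RED RED BLUE BLUE BLUE RED RED BLUE RED BLUE RED BLUE BLUE BLUE.
g(R) = { · | 0 } = -1
g(RR) = { · | -1; 0 } = -2
g(RRR) = { · | -2; -1; 0 } = -3
g(RRRB) = { -3 | -2; -1; 0 } = -5/2
g(RRRBB) = { -3; -5/2 | -2; -1; 0 } = -9/4
g(RRRBBB) = { -3; -5/2; -9/4 | -2; -1; 0 } = -17/8
g(RRRBBBR) = { -3; -5/2; -9/4 | -17/8; -2; -1; 0 } = -35/16
g(RRRBBBRR) = { -3; -5/2; -9/4 | -35/16; -17/8; -2; -1; 0 } = -71/32
g(RRRBBBRRB) = { -3; -5/2; -9/4; -71/32 | -35/16; -17/8; -2; -1; 0 } = -141/64
g(RRRBBBRRBR) = { -3; -5/2; -9/4; -71/32 | -141/64; -35/16; -17/8; -2; -1; 0 } = -283/128
g(RRRBBBRRBRB) = { -3; -5/2; -9/4; -71/32; -283/128 | -141/64; -35/16; -17/8; -2; -1; 0 } = -565/256
g(RRRBBBRRBRBR) = { -3; -5/2; -9/4; -71/32; -283/128 | -565/256; -141/64; -35/16; -17/8; -2; -1; 0 } = -1131/512
g(RRRBBBRRBRBRB) = { -3; -5/2; -9/4; -71/32; -283/128; -1131/512 | -565/256; -141/64; -35/16; -17/8; -2; -1; 0 } = -2261/1024
g(RRRBBBRRBRBRBB) = { -3; -5/2; -9/4; -71/32; -283/128; -1131/512; -2261/1024 | -565/256; -141/64; -35/16; -17/8; -2; -1; 0 } = -4521/2048
g(RRRBBBRRBRBRBBB) = { -3; -5/2; -9/4; -71/32; -283/128; -1131/512; -2261/1024; -4521/2048 | -565/256; -141/64; -35/16; -17/8; -2; -1; 0 } = -9041/4096

-9041/4096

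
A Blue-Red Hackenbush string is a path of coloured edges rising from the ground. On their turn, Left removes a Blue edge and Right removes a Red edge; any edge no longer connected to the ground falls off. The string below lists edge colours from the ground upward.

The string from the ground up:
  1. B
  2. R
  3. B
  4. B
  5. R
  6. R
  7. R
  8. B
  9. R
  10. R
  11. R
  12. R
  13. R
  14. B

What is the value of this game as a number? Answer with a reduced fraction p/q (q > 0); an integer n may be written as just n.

edge 1 of 14 (B): { 0 | ∅ } -> 1
edge 2 of 14 (R): { 0 | 1 } -> 1/2
edge 3 of 14 (B): { 0 1/2 | 1 } -> 3/4
edge 4 of 14 (B): { 0 1/2 3/4 | 1 } -> 7/8
edge 5 of 14 (R): { 0 1/2 3/4 | 7/8 1 } -> 13/16
edge 6 of 14 (R): { 0 1/2 3/4 | 13/16 7/8 1 } -> 25/32
edge 7 of 14 (R): { 0 1/2 3/4 | 25/32 13/16 7/8 1 } -> 49/64
edge 8 of 14 (B): { 0 1/2 3/4 49/64 | 25/32 13/16 7/8 1 } -> 99/128
edge 9 of 14 (R): { 0 1/2 3/4 49/64 | 99/128 25/32 13/16 7/8 1 } -> 197/256
edge 10 of 14 (R): { 0 1/2 3/4 49/64 | 197/256 99/128 25/32 13/16 7/8 1 } -> 393/512
edge 11 of 14 (R): { 0 1/2 3/4 49/64 | 393/512 197/256 99/128 25/32 13/16 7/8 1 } -> 785/1024
edge 12 of 14 (R): { 0 1/2 3/4 49/64 | 785/1024 393/512 197/256 99/128 25/32 13/16 7/8 1 } -> 1569/2048
edge 13 of 14 (R): { 0 1/2 3/4 49/64 | 1569/2048 785/1024 393/512 197/256 99/128 25/32 13/16 7/8 1 } -> 3137/4096
edge 14 of 14 (B): { 0 1/2 3/4 49/64 3137/4096 | 1569/2048 785/1024 393/512 197/256 99/128 25/32 13/16 7/8 1 } -> 6275/8192

6275/8192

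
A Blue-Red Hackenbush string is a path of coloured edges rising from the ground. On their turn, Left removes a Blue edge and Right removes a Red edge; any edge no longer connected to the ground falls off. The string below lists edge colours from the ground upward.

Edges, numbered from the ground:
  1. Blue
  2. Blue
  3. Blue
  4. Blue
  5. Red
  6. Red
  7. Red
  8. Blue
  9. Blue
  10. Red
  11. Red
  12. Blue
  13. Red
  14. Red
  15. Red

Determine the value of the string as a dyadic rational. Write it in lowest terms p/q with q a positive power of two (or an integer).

6545/2048

edge 1 of 15 (Blue): { 0 | · } gives 1
edge 2 of 15 (Blue): { 0 1 | · } gives 2
edge 3 of 15 (Blue): { 0 1 2 | · } gives 3
edge 4 of 15 (Blue): { 0 1 2 3 | · } gives 4
edge 5 of 15 (Red): { 0 1 2 3 | 4 } gives 7/2
edge 6 of 15 (Red): { 0 1 2 3 | 7/2 4 } gives 13/4
edge 7 of 15 (Red): { 0 1 2 3 | 13/4 7/2 4 } gives 25/8
edge 8 of 15 (Blue): { 0 1 2 3 25/8 | 13/4 7/2 4 } gives 51/16
edge 9 of 15 (Blue): { 0 1 2 3 25/8 51/16 | 13/4 7/2 4 } gives 103/32
edge 10 of 15 (Red): { 0 1 2 3 25/8 51/16 | 103/32 13/4 7/2 4 } gives 205/64
edge 11 of 15 (Red): { 0 1 2 3 25/8 51/16 | 205/64 103/32 13/4 7/2 4 } gives 409/128
edge 12 of 15 (Blue): { 0 1 2 3 25/8 51/16 409/128 | 205/64 103/32 13/4 7/2 4 } gives 819/256
edge 13 of 15 (Red): { 0 1 2 3 25/8 51/16 409/128 | 819/256 205/64 103/32 13/4 7/2 4 } gives 1637/512
edge 14 of 15 (Red): { 0 1 2 3 25/8 51/16 409/128 | 1637/512 819/256 205/64 103/32 13/4 7/2 4 } gives 3273/1024
edge 15 of 15 (Red): { 0 1 2 3 25/8 51/16 409/128 | 3273/1024 1637/512 819/256 205/64 103/32 13/4 7/2 4 } gives 6545/2048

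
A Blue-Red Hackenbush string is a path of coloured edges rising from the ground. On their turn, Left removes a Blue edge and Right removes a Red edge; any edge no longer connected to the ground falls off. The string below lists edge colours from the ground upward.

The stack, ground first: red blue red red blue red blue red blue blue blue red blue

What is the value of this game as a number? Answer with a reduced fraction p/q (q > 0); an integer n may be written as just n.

-3397/4096

Build g(s[:k]) for k = 1..13, string s = red blue red red blue red blue red blue blue blue red blue.
step 1: add red to get r; options L={ · } R={ 0 } so -1
step 2: add blue to get rb; options L={ -1 } R={ 0 } so -1/2
step 3: add red to get rbr; options L={ -1 } R={ -1/2 0 } so -3/4
step 4: add red to get rbrr; options L={ -1 } R={ -3/4 -1/2 0 } so -7/8
step 5: add blue to get rbrrb; options L={ -1 -7/8 } R={ -3/4 -1/2 0 } so -13/16
step 6: add red to get rbrrbr; options L={ -1 -7/8 } R={ -13/16 -3/4 -1/2 0 } so -27/32
step 7: add blue to get rbrrbrb; options L={ -1 -7/8 -27/32 } R={ -13/16 -3/4 -1/2 0 } so -53/64
step 8: add red to get rbrrbrbr; options L={ -1 -7/8 -27/32 } R={ -53/64 -13/16 -3/4 -1/2 0 } so -107/128
step 9: add blue to get rbrrbrbrb; options L={ -1 -7/8 -27/32 -107/128 } R={ -53/64 -13/16 -3/4 -1/2 0 } so -213/256
step 10: add blue to get rbrrbrbrbb; options L={ -1 -7/8 -27/32 -107/128 -213/256 } R={ -53/64 -13/16 -3/4 -1/2 0 } so -425/512
step 11: add blue to get rbrrbrbrbbb; options L={ -1 -7/8 -27/32 -107/128 -213/256 -425/512 } R={ -53/64 -13/16 -3/4 -1/2 0 } so -849/1024
step 12: add red to get rbrrbrbrbbbr; options L={ -1 -7/8 -27/32 -107/128 -213/256 -425/512 } R={ -849/1024 -53/64 -13/16 -3/4 -1/2 0 } so -1699/2048
step 13: add blue to get rbrrbrbrbbbrb; options L={ -1 -7/8 -27/32 -107/128 -213/256 -425/512 -1699/2048 } R={ -849/1024 -53/64 -13/16 -3/4 -1/2 0 } so -3397/4096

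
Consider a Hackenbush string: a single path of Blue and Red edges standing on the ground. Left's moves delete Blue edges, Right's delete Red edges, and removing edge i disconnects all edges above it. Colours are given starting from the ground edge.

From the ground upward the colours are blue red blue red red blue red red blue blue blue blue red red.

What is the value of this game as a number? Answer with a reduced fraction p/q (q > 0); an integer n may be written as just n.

Prefix values for blue red blue red red blue red red blue blue blue blue red red via {L|R} + simplicity:
b: Left { 0 }, Right { — } so simplest 1
br: Left { 0 }, Right { 1 } so simplest 1/2
brb: Left { 0; 1/2 }, Right { 1 } so simplest 3/4
brbr: Left { 0; 1/2 }, Right { 3/4; 1 } so simplest 5/8
brbrr: Left { 0; 1/2 }, Right { 5/8; 3/4; 1 } so simplest 9/16
brbrrb: Left { 0; 1/2; 9/16 }, Right { 5/8; 3/4; 1 } so simplest 19/32
brbrrbr: Left { 0; 1/2; 9/16 }, Right { 19/32; 5/8; 3/4; 1 } so simplest 37/64
brbrrbrr: Left { 0; 1/2; 9/16 }, Right { 37/64; 19/32; 5/8; 3/4; 1 } so simplest 73/128
brbrrbrrb: Left { 0; 1/2; 9/16; 73/128 }, Right { 37/64; 19/32; 5/8; 3/4; 1 } so simplest 147/256
brbrrbrrbb: Left { 0; 1/2; 9/16; 73/128; 147/256 }, Right { 37/64; 19/32; 5/8; 3/4; 1 } so simplest 295/512
brbrrbrrbbb: Left { 0; 1/2; 9/16; 73/128; 147/256; 295/512 }, Right { 37/64; 19/32; 5/8; 3/4; 1 } so simplest 591/1024
brbrrbrrbbbb: Left { 0; 1/2; 9/16; 73/128; 147/256; 295/512; 591/1024 }, Right { 37/64; 19/32; 5/8; 3/4; 1 } so simplest 1183/2048
brbrrbrrbbbbr: Left { 0; 1/2; 9/16; 73/128; 147/256; 295/512; 591/1024 }, Right { 1183/2048; 37/64; 19/32; 5/8; 3/4; 1 } so simplest 2365/4096
brbrrbrrbbbbrr: Left { 0; 1/2; 9/16; 73/128; 147/256; 295/512; 591/1024 }, Right { 2365/4096; 1183/2048; 37/64; 19/32; 5/8; 3/4; 1 } so simplest 4729/8192

4729/8192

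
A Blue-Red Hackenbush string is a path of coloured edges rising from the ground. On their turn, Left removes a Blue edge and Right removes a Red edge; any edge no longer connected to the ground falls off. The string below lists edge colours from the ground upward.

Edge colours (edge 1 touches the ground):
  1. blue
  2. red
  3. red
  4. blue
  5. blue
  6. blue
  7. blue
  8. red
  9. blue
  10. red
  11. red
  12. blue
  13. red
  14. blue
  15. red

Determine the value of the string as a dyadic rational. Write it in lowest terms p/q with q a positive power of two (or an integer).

Recurse on prefixes of the 15-edge string blue red red blue blue blue blue red blue red red blue red blue red:
1 of 15 · b · max L 0 · min R +∞ -> 1
2 of 15 · br · max L 0 · min R 1 -> 1/2
3 of 15 · brr · max L 0 · min R 1/2 -> 1/4
4 of 15 · brrb · max L 1/4 · min R 1/2 -> 3/8
5 of 15 · brrbb · max L 3/8 · min R 1/2 -> 7/16
6 of 15 · brrbbb · max L 7/16 · min R 1/2 -> 15/32
7 of 15 · brrbbbb · max L 15/32 · min R 1/2 -> 31/64
8 of 15 · brrbbbbr · max L 15/32 · min R 31/64 -> 61/128
9 of 15 · brrbbbbrb · max L 61/128 · min R 31/64 -> 123/256
10 of 15 · brrbbbbrbr · max L 61/128 · min R 123/256 -> 245/512
11 of 15 · brrbbbbrbrr · max L 61/128 · min R 245/512 -> 489/1024
12 of 15 · brrbbbbrbrrb · max L 489/1024 · min R 245/512 -> 979/2048
13 of 15 · brrbbbbrbrrbr · max L 489/1024 · min R 979/2048 -> 1957/4096
14 of 15 · brrbbbbrbrrbrb · max L 1957/4096 · min R 979/2048 -> 3915/8192
15 of 15 · brrbbbbrbrrbrbr · max L 1957/4096 · min R 3915/8192 -> 7829/16384

7829/16384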